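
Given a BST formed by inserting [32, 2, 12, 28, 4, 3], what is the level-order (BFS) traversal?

Tree insertion order: [32, 2, 12, 28, 4, 3]
Tree (level-order array): [32, 2, None, None, 12, 4, 28, 3]
BFS from the root, enqueuing left then right child of each popped node:
  queue [32] -> pop 32, enqueue [2], visited so far: [32]
  queue [2] -> pop 2, enqueue [12], visited so far: [32, 2]
  queue [12] -> pop 12, enqueue [4, 28], visited so far: [32, 2, 12]
  queue [4, 28] -> pop 4, enqueue [3], visited so far: [32, 2, 12, 4]
  queue [28, 3] -> pop 28, enqueue [none], visited so far: [32, 2, 12, 4, 28]
  queue [3] -> pop 3, enqueue [none], visited so far: [32, 2, 12, 4, 28, 3]
Result: [32, 2, 12, 4, 28, 3]


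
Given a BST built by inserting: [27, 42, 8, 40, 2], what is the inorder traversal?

Tree insertion order: [27, 42, 8, 40, 2]
Tree (level-order array): [27, 8, 42, 2, None, 40]
Inorder traversal: [2, 8, 27, 40, 42]


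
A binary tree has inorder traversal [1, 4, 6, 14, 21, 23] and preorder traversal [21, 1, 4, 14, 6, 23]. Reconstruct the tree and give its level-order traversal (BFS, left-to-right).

Inorder:  [1, 4, 6, 14, 21, 23]
Preorder: [21, 1, 4, 14, 6, 23]
Algorithm: preorder visits root first, so consume preorder in order;
for each root, split the current inorder slice at that value into
left-subtree inorder and right-subtree inorder, then recurse.
Recursive splits:
  root=21; inorder splits into left=[1, 4, 6, 14], right=[23]
  root=1; inorder splits into left=[], right=[4, 6, 14]
  root=4; inorder splits into left=[], right=[6, 14]
  root=14; inorder splits into left=[6], right=[]
  root=6; inorder splits into left=[], right=[]
  root=23; inorder splits into left=[], right=[]
Reconstructed level-order: [21, 1, 23, 4, 14, 6]


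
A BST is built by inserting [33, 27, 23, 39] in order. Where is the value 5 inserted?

Starting tree (level order): [33, 27, 39, 23]
Insertion path: 33 -> 27 -> 23
Result: insert 5 as left child of 23
Final tree (level order): [33, 27, 39, 23, None, None, None, 5]


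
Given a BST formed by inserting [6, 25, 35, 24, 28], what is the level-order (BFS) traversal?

Tree insertion order: [6, 25, 35, 24, 28]
Tree (level-order array): [6, None, 25, 24, 35, None, None, 28]
BFS from the root, enqueuing left then right child of each popped node:
  queue [6] -> pop 6, enqueue [25], visited so far: [6]
  queue [25] -> pop 25, enqueue [24, 35], visited so far: [6, 25]
  queue [24, 35] -> pop 24, enqueue [none], visited so far: [6, 25, 24]
  queue [35] -> pop 35, enqueue [28], visited so far: [6, 25, 24, 35]
  queue [28] -> pop 28, enqueue [none], visited so far: [6, 25, 24, 35, 28]
Result: [6, 25, 24, 35, 28]


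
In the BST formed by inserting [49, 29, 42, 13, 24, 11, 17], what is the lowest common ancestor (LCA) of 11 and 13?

Tree insertion order: [49, 29, 42, 13, 24, 11, 17]
Tree (level-order array): [49, 29, None, 13, 42, 11, 24, None, None, None, None, 17]
In a BST, the LCA of p=11, q=13 is the first node v on the
root-to-leaf path with p <= v <= q (go left if both < v, right if both > v).
Walk from root:
  at 49: both 11 and 13 < 49, go left
  at 29: both 11 and 13 < 29, go left
  at 13: 11 <= 13 <= 13, this is the LCA
LCA = 13


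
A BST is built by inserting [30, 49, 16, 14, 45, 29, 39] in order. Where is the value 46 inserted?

Starting tree (level order): [30, 16, 49, 14, 29, 45, None, None, None, None, None, 39]
Insertion path: 30 -> 49 -> 45
Result: insert 46 as right child of 45
Final tree (level order): [30, 16, 49, 14, 29, 45, None, None, None, None, None, 39, 46]


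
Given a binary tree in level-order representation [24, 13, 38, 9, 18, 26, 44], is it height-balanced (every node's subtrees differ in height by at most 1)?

Tree (level-order array): [24, 13, 38, 9, 18, 26, 44]
Definition: a tree is height-balanced if, at every node, |h(left) - h(right)| <= 1 (empty subtree has height -1).
Bottom-up per-node check:
  node 9: h_left=-1, h_right=-1, diff=0 [OK], height=0
  node 18: h_left=-1, h_right=-1, diff=0 [OK], height=0
  node 13: h_left=0, h_right=0, diff=0 [OK], height=1
  node 26: h_left=-1, h_right=-1, diff=0 [OK], height=0
  node 44: h_left=-1, h_right=-1, diff=0 [OK], height=0
  node 38: h_left=0, h_right=0, diff=0 [OK], height=1
  node 24: h_left=1, h_right=1, diff=0 [OK], height=2
All nodes satisfy the balance condition.
Result: Balanced


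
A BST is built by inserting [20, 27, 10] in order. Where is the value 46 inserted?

Starting tree (level order): [20, 10, 27]
Insertion path: 20 -> 27
Result: insert 46 as right child of 27
Final tree (level order): [20, 10, 27, None, None, None, 46]


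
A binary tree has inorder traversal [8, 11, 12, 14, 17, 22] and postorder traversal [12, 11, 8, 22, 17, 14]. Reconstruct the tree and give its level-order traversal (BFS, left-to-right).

Inorder:   [8, 11, 12, 14, 17, 22]
Postorder: [12, 11, 8, 22, 17, 14]
Algorithm: postorder visits root last, so walk postorder right-to-left;
each value is the root of the current inorder slice — split it at that
value, recurse on the right subtree first, then the left.
Recursive splits:
  root=14; inorder splits into left=[8, 11, 12], right=[17, 22]
  root=17; inorder splits into left=[], right=[22]
  root=22; inorder splits into left=[], right=[]
  root=8; inorder splits into left=[], right=[11, 12]
  root=11; inorder splits into left=[], right=[12]
  root=12; inorder splits into left=[], right=[]
Reconstructed level-order: [14, 8, 17, 11, 22, 12]


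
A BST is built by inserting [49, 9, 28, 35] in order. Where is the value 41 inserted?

Starting tree (level order): [49, 9, None, None, 28, None, 35]
Insertion path: 49 -> 9 -> 28 -> 35
Result: insert 41 as right child of 35
Final tree (level order): [49, 9, None, None, 28, None, 35, None, 41]


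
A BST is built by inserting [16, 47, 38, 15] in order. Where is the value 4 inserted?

Starting tree (level order): [16, 15, 47, None, None, 38]
Insertion path: 16 -> 15
Result: insert 4 as left child of 15
Final tree (level order): [16, 15, 47, 4, None, 38]


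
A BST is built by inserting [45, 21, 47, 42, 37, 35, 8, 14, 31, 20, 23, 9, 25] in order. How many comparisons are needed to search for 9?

Search path for 9: 45 -> 21 -> 8 -> 14 -> 9
Found: True
Comparisons: 5


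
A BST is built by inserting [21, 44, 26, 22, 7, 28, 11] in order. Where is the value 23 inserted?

Starting tree (level order): [21, 7, 44, None, 11, 26, None, None, None, 22, 28]
Insertion path: 21 -> 44 -> 26 -> 22
Result: insert 23 as right child of 22
Final tree (level order): [21, 7, 44, None, 11, 26, None, None, None, 22, 28, None, 23]


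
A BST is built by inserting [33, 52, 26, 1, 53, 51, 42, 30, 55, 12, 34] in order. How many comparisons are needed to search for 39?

Search path for 39: 33 -> 52 -> 51 -> 42 -> 34
Found: False
Comparisons: 5


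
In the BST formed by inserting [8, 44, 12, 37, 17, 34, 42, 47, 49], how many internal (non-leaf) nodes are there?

Tree built from: [8, 44, 12, 37, 17, 34, 42, 47, 49]
Tree (level-order array): [8, None, 44, 12, 47, None, 37, None, 49, 17, 42, None, None, None, 34]
Rule: An internal node has at least one child.
Per-node child counts:
  node 8: 1 child(ren)
  node 44: 2 child(ren)
  node 12: 1 child(ren)
  node 37: 2 child(ren)
  node 17: 1 child(ren)
  node 34: 0 child(ren)
  node 42: 0 child(ren)
  node 47: 1 child(ren)
  node 49: 0 child(ren)
Matching nodes: [8, 44, 12, 37, 17, 47]
Count of internal (non-leaf) nodes: 6


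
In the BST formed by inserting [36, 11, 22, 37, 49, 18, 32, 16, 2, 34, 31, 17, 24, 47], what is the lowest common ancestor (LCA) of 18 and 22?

Tree insertion order: [36, 11, 22, 37, 49, 18, 32, 16, 2, 34, 31, 17, 24, 47]
Tree (level-order array): [36, 11, 37, 2, 22, None, 49, None, None, 18, 32, 47, None, 16, None, 31, 34, None, None, None, 17, 24]
In a BST, the LCA of p=18, q=22 is the first node v on the
root-to-leaf path with p <= v <= q (go left if both < v, right if both > v).
Walk from root:
  at 36: both 18 and 22 < 36, go left
  at 11: both 18 and 22 > 11, go right
  at 22: 18 <= 22 <= 22, this is the LCA
LCA = 22


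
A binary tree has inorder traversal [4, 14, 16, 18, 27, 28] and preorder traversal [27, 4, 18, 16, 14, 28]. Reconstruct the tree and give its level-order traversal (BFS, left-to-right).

Inorder:  [4, 14, 16, 18, 27, 28]
Preorder: [27, 4, 18, 16, 14, 28]
Algorithm: preorder visits root first, so consume preorder in order;
for each root, split the current inorder slice at that value into
left-subtree inorder and right-subtree inorder, then recurse.
Recursive splits:
  root=27; inorder splits into left=[4, 14, 16, 18], right=[28]
  root=4; inorder splits into left=[], right=[14, 16, 18]
  root=18; inorder splits into left=[14, 16], right=[]
  root=16; inorder splits into left=[14], right=[]
  root=14; inorder splits into left=[], right=[]
  root=28; inorder splits into left=[], right=[]
Reconstructed level-order: [27, 4, 28, 18, 16, 14]


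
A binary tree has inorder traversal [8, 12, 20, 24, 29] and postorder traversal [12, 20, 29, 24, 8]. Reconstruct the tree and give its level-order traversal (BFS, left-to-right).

Inorder:   [8, 12, 20, 24, 29]
Postorder: [12, 20, 29, 24, 8]
Algorithm: postorder visits root last, so walk postorder right-to-left;
each value is the root of the current inorder slice — split it at that
value, recurse on the right subtree first, then the left.
Recursive splits:
  root=8; inorder splits into left=[], right=[12, 20, 24, 29]
  root=24; inorder splits into left=[12, 20], right=[29]
  root=29; inorder splits into left=[], right=[]
  root=20; inorder splits into left=[12], right=[]
  root=12; inorder splits into left=[], right=[]
Reconstructed level-order: [8, 24, 20, 29, 12]


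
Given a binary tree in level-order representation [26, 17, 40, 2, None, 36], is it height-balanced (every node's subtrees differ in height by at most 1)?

Tree (level-order array): [26, 17, 40, 2, None, 36]
Definition: a tree is height-balanced if, at every node, |h(left) - h(right)| <= 1 (empty subtree has height -1).
Bottom-up per-node check:
  node 2: h_left=-1, h_right=-1, diff=0 [OK], height=0
  node 17: h_left=0, h_right=-1, diff=1 [OK], height=1
  node 36: h_left=-1, h_right=-1, diff=0 [OK], height=0
  node 40: h_left=0, h_right=-1, diff=1 [OK], height=1
  node 26: h_left=1, h_right=1, diff=0 [OK], height=2
All nodes satisfy the balance condition.
Result: Balanced


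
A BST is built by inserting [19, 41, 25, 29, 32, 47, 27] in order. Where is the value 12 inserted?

Starting tree (level order): [19, None, 41, 25, 47, None, 29, None, None, 27, 32]
Insertion path: 19
Result: insert 12 as left child of 19
Final tree (level order): [19, 12, 41, None, None, 25, 47, None, 29, None, None, 27, 32]


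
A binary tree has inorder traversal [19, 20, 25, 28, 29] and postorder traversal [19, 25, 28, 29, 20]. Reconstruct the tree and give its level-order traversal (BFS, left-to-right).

Inorder:   [19, 20, 25, 28, 29]
Postorder: [19, 25, 28, 29, 20]
Algorithm: postorder visits root last, so walk postorder right-to-left;
each value is the root of the current inorder slice — split it at that
value, recurse on the right subtree first, then the left.
Recursive splits:
  root=20; inorder splits into left=[19], right=[25, 28, 29]
  root=29; inorder splits into left=[25, 28], right=[]
  root=28; inorder splits into left=[25], right=[]
  root=25; inorder splits into left=[], right=[]
  root=19; inorder splits into left=[], right=[]
Reconstructed level-order: [20, 19, 29, 28, 25]


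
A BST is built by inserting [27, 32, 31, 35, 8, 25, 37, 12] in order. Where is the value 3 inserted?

Starting tree (level order): [27, 8, 32, None, 25, 31, 35, 12, None, None, None, None, 37]
Insertion path: 27 -> 8
Result: insert 3 as left child of 8
Final tree (level order): [27, 8, 32, 3, 25, 31, 35, None, None, 12, None, None, None, None, 37]


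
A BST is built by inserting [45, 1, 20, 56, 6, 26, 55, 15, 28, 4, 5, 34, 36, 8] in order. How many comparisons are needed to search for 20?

Search path for 20: 45 -> 1 -> 20
Found: True
Comparisons: 3


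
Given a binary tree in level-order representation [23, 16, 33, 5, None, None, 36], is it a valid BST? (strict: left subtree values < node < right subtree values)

Level-order array: [23, 16, 33, 5, None, None, 36]
Validate using subtree bounds (lo, hi): at each node, require lo < value < hi,
then recurse left with hi=value and right with lo=value.
Preorder trace (stopping at first violation):
  at node 23 with bounds (-inf, +inf): OK
  at node 16 with bounds (-inf, 23): OK
  at node 5 with bounds (-inf, 16): OK
  at node 33 with bounds (23, +inf): OK
  at node 36 with bounds (33, +inf): OK
No violation found at any node.
Result: Valid BST


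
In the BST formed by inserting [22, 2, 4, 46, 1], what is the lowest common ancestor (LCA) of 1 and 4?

Tree insertion order: [22, 2, 4, 46, 1]
Tree (level-order array): [22, 2, 46, 1, 4]
In a BST, the LCA of p=1, q=4 is the first node v on the
root-to-leaf path with p <= v <= q (go left if both < v, right if both > v).
Walk from root:
  at 22: both 1 and 4 < 22, go left
  at 2: 1 <= 2 <= 4, this is the LCA
LCA = 2


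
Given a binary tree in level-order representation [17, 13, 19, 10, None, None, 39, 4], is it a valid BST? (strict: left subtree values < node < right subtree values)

Level-order array: [17, 13, 19, 10, None, None, 39, 4]
Validate using subtree bounds (lo, hi): at each node, require lo < value < hi,
then recurse left with hi=value and right with lo=value.
Preorder trace (stopping at first violation):
  at node 17 with bounds (-inf, +inf): OK
  at node 13 with bounds (-inf, 17): OK
  at node 10 with bounds (-inf, 13): OK
  at node 4 with bounds (-inf, 10): OK
  at node 19 with bounds (17, +inf): OK
  at node 39 with bounds (19, +inf): OK
No violation found at any node.
Result: Valid BST


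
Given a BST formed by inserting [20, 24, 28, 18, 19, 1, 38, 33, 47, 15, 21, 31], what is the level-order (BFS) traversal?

Tree insertion order: [20, 24, 28, 18, 19, 1, 38, 33, 47, 15, 21, 31]
Tree (level-order array): [20, 18, 24, 1, 19, 21, 28, None, 15, None, None, None, None, None, 38, None, None, 33, 47, 31]
BFS from the root, enqueuing left then right child of each popped node:
  queue [20] -> pop 20, enqueue [18, 24], visited so far: [20]
  queue [18, 24] -> pop 18, enqueue [1, 19], visited so far: [20, 18]
  queue [24, 1, 19] -> pop 24, enqueue [21, 28], visited so far: [20, 18, 24]
  queue [1, 19, 21, 28] -> pop 1, enqueue [15], visited so far: [20, 18, 24, 1]
  queue [19, 21, 28, 15] -> pop 19, enqueue [none], visited so far: [20, 18, 24, 1, 19]
  queue [21, 28, 15] -> pop 21, enqueue [none], visited so far: [20, 18, 24, 1, 19, 21]
  queue [28, 15] -> pop 28, enqueue [38], visited so far: [20, 18, 24, 1, 19, 21, 28]
  queue [15, 38] -> pop 15, enqueue [none], visited so far: [20, 18, 24, 1, 19, 21, 28, 15]
  queue [38] -> pop 38, enqueue [33, 47], visited so far: [20, 18, 24, 1, 19, 21, 28, 15, 38]
  queue [33, 47] -> pop 33, enqueue [31], visited so far: [20, 18, 24, 1, 19, 21, 28, 15, 38, 33]
  queue [47, 31] -> pop 47, enqueue [none], visited so far: [20, 18, 24, 1, 19, 21, 28, 15, 38, 33, 47]
  queue [31] -> pop 31, enqueue [none], visited so far: [20, 18, 24, 1, 19, 21, 28, 15, 38, 33, 47, 31]
Result: [20, 18, 24, 1, 19, 21, 28, 15, 38, 33, 47, 31]


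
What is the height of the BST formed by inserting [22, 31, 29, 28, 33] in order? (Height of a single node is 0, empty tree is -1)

Insertion order: [22, 31, 29, 28, 33]
Tree (level-order array): [22, None, 31, 29, 33, 28]
Compute height bottom-up (empty subtree = -1):
  height(28) = 1 + max(-1, -1) = 0
  height(29) = 1 + max(0, -1) = 1
  height(33) = 1 + max(-1, -1) = 0
  height(31) = 1 + max(1, 0) = 2
  height(22) = 1 + max(-1, 2) = 3
Height = 3


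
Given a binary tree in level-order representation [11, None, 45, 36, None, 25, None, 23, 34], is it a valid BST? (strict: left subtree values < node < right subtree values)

Level-order array: [11, None, 45, 36, None, 25, None, 23, 34]
Validate using subtree bounds (lo, hi): at each node, require lo < value < hi,
then recurse left with hi=value and right with lo=value.
Preorder trace (stopping at first violation):
  at node 11 with bounds (-inf, +inf): OK
  at node 45 with bounds (11, +inf): OK
  at node 36 with bounds (11, 45): OK
  at node 25 with bounds (11, 36): OK
  at node 23 with bounds (11, 25): OK
  at node 34 with bounds (25, 36): OK
No violation found at any node.
Result: Valid BST


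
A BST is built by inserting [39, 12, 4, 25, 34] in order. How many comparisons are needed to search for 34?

Search path for 34: 39 -> 12 -> 25 -> 34
Found: True
Comparisons: 4


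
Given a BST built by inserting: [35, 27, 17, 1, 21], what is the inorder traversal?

Tree insertion order: [35, 27, 17, 1, 21]
Tree (level-order array): [35, 27, None, 17, None, 1, 21]
Inorder traversal: [1, 17, 21, 27, 35]


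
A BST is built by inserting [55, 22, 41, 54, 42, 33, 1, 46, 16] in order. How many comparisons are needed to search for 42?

Search path for 42: 55 -> 22 -> 41 -> 54 -> 42
Found: True
Comparisons: 5


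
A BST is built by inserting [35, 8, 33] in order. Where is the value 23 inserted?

Starting tree (level order): [35, 8, None, None, 33]
Insertion path: 35 -> 8 -> 33
Result: insert 23 as left child of 33
Final tree (level order): [35, 8, None, None, 33, 23]


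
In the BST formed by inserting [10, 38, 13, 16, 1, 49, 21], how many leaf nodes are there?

Tree built from: [10, 38, 13, 16, 1, 49, 21]
Tree (level-order array): [10, 1, 38, None, None, 13, 49, None, 16, None, None, None, 21]
Rule: A leaf has 0 children.
Per-node child counts:
  node 10: 2 child(ren)
  node 1: 0 child(ren)
  node 38: 2 child(ren)
  node 13: 1 child(ren)
  node 16: 1 child(ren)
  node 21: 0 child(ren)
  node 49: 0 child(ren)
Matching nodes: [1, 21, 49]
Count of leaf nodes: 3


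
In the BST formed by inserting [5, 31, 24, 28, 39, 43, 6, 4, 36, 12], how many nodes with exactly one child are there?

Tree built from: [5, 31, 24, 28, 39, 43, 6, 4, 36, 12]
Tree (level-order array): [5, 4, 31, None, None, 24, 39, 6, 28, 36, 43, None, 12]
Rule: These are nodes with exactly 1 non-null child.
Per-node child counts:
  node 5: 2 child(ren)
  node 4: 0 child(ren)
  node 31: 2 child(ren)
  node 24: 2 child(ren)
  node 6: 1 child(ren)
  node 12: 0 child(ren)
  node 28: 0 child(ren)
  node 39: 2 child(ren)
  node 36: 0 child(ren)
  node 43: 0 child(ren)
Matching nodes: [6]
Count of nodes with exactly one child: 1


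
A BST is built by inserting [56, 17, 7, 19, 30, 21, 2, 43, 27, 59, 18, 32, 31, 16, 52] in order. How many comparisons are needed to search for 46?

Search path for 46: 56 -> 17 -> 19 -> 30 -> 43 -> 52
Found: False
Comparisons: 6


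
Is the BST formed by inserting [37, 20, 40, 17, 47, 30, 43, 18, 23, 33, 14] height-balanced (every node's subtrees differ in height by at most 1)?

Tree (level-order array): [37, 20, 40, 17, 30, None, 47, 14, 18, 23, 33, 43]
Definition: a tree is height-balanced if, at every node, |h(left) - h(right)| <= 1 (empty subtree has height -1).
Bottom-up per-node check:
  node 14: h_left=-1, h_right=-1, diff=0 [OK], height=0
  node 18: h_left=-1, h_right=-1, diff=0 [OK], height=0
  node 17: h_left=0, h_right=0, diff=0 [OK], height=1
  node 23: h_left=-1, h_right=-1, diff=0 [OK], height=0
  node 33: h_left=-1, h_right=-1, diff=0 [OK], height=0
  node 30: h_left=0, h_right=0, diff=0 [OK], height=1
  node 20: h_left=1, h_right=1, diff=0 [OK], height=2
  node 43: h_left=-1, h_right=-1, diff=0 [OK], height=0
  node 47: h_left=0, h_right=-1, diff=1 [OK], height=1
  node 40: h_left=-1, h_right=1, diff=2 [FAIL (|-1-1|=2 > 1)], height=2
  node 37: h_left=2, h_right=2, diff=0 [OK], height=3
Node 40 violates the condition: |-1 - 1| = 2 > 1.
Result: Not balanced


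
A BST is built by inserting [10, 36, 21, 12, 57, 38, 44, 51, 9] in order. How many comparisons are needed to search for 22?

Search path for 22: 10 -> 36 -> 21
Found: False
Comparisons: 3


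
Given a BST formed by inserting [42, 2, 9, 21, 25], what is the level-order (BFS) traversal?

Tree insertion order: [42, 2, 9, 21, 25]
Tree (level-order array): [42, 2, None, None, 9, None, 21, None, 25]
BFS from the root, enqueuing left then right child of each popped node:
  queue [42] -> pop 42, enqueue [2], visited so far: [42]
  queue [2] -> pop 2, enqueue [9], visited so far: [42, 2]
  queue [9] -> pop 9, enqueue [21], visited so far: [42, 2, 9]
  queue [21] -> pop 21, enqueue [25], visited so far: [42, 2, 9, 21]
  queue [25] -> pop 25, enqueue [none], visited so far: [42, 2, 9, 21, 25]
Result: [42, 2, 9, 21, 25]


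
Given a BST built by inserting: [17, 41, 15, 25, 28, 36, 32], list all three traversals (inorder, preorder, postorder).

Tree insertion order: [17, 41, 15, 25, 28, 36, 32]
Tree (level-order array): [17, 15, 41, None, None, 25, None, None, 28, None, 36, 32]
Inorder (L, root, R): [15, 17, 25, 28, 32, 36, 41]
Preorder (root, L, R): [17, 15, 41, 25, 28, 36, 32]
Postorder (L, R, root): [15, 32, 36, 28, 25, 41, 17]


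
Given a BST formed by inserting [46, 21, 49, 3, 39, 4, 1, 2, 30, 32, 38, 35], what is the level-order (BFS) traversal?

Tree insertion order: [46, 21, 49, 3, 39, 4, 1, 2, 30, 32, 38, 35]
Tree (level-order array): [46, 21, 49, 3, 39, None, None, 1, 4, 30, None, None, 2, None, None, None, 32, None, None, None, 38, 35]
BFS from the root, enqueuing left then right child of each popped node:
  queue [46] -> pop 46, enqueue [21, 49], visited so far: [46]
  queue [21, 49] -> pop 21, enqueue [3, 39], visited so far: [46, 21]
  queue [49, 3, 39] -> pop 49, enqueue [none], visited so far: [46, 21, 49]
  queue [3, 39] -> pop 3, enqueue [1, 4], visited so far: [46, 21, 49, 3]
  queue [39, 1, 4] -> pop 39, enqueue [30], visited so far: [46, 21, 49, 3, 39]
  queue [1, 4, 30] -> pop 1, enqueue [2], visited so far: [46, 21, 49, 3, 39, 1]
  queue [4, 30, 2] -> pop 4, enqueue [none], visited so far: [46, 21, 49, 3, 39, 1, 4]
  queue [30, 2] -> pop 30, enqueue [32], visited so far: [46, 21, 49, 3, 39, 1, 4, 30]
  queue [2, 32] -> pop 2, enqueue [none], visited so far: [46, 21, 49, 3, 39, 1, 4, 30, 2]
  queue [32] -> pop 32, enqueue [38], visited so far: [46, 21, 49, 3, 39, 1, 4, 30, 2, 32]
  queue [38] -> pop 38, enqueue [35], visited so far: [46, 21, 49, 3, 39, 1, 4, 30, 2, 32, 38]
  queue [35] -> pop 35, enqueue [none], visited so far: [46, 21, 49, 3, 39, 1, 4, 30, 2, 32, 38, 35]
Result: [46, 21, 49, 3, 39, 1, 4, 30, 2, 32, 38, 35]


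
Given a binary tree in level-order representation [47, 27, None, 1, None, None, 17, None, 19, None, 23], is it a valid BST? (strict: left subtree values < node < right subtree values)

Level-order array: [47, 27, None, 1, None, None, 17, None, 19, None, 23]
Validate using subtree bounds (lo, hi): at each node, require lo < value < hi,
then recurse left with hi=value and right with lo=value.
Preorder trace (stopping at first violation):
  at node 47 with bounds (-inf, +inf): OK
  at node 27 with bounds (-inf, 47): OK
  at node 1 with bounds (-inf, 27): OK
  at node 17 with bounds (1, 27): OK
  at node 19 with bounds (17, 27): OK
  at node 23 with bounds (19, 27): OK
No violation found at any node.
Result: Valid BST


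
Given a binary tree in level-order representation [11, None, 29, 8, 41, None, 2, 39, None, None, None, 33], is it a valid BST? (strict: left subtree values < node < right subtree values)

Level-order array: [11, None, 29, 8, 41, None, 2, 39, None, None, None, 33]
Validate using subtree bounds (lo, hi): at each node, require lo < value < hi,
then recurse left with hi=value and right with lo=value.
Preorder trace (stopping at first violation):
  at node 11 with bounds (-inf, +inf): OK
  at node 29 with bounds (11, +inf): OK
  at node 8 with bounds (11, 29): VIOLATION
Node 8 violates its bound: not (11 < 8 < 29).
Result: Not a valid BST


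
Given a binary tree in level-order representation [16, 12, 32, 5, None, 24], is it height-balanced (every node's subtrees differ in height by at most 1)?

Tree (level-order array): [16, 12, 32, 5, None, 24]
Definition: a tree is height-balanced if, at every node, |h(left) - h(right)| <= 1 (empty subtree has height -1).
Bottom-up per-node check:
  node 5: h_left=-1, h_right=-1, diff=0 [OK], height=0
  node 12: h_left=0, h_right=-1, diff=1 [OK], height=1
  node 24: h_left=-1, h_right=-1, diff=0 [OK], height=0
  node 32: h_left=0, h_right=-1, diff=1 [OK], height=1
  node 16: h_left=1, h_right=1, diff=0 [OK], height=2
All nodes satisfy the balance condition.
Result: Balanced


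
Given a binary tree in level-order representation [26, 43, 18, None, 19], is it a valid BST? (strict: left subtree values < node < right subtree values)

Level-order array: [26, 43, 18, None, 19]
Validate using subtree bounds (lo, hi): at each node, require lo < value < hi,
then recurse left with hi=value and right with lo=value.
Preorder trace (stopping at first violation):
  at node 26 with bounds (-inf, +inf): OK
  at node 43 with bounds (-inf, 26): VIOLATION
Node 43 violates its bound: not (-inf < 43 < 26).
Result: Not a valid BST


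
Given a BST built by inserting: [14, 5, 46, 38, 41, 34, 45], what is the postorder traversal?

Tree insertion order: [14, 5, 46, 38, 41, 34, 45]
Tree (level-order array): [14, 5, 46, None, None, 38, None, 34, 41, None, None, None, 45]
Postorder traversal: [5, 34, 45, 41, 38, 46, 14]


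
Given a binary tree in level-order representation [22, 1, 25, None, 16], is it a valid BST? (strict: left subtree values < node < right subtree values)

Level-order array: [22, 1, 25, None, 16]
Validate using subtree bounds (lo, hi): at each node, require lo < value < hi,
then recurse left with hi=value and right with lo=value.
Preorder trace (stopping at first violation):
  at node 22 with bounds (-inf, +inf): OK
  at node 1 with bounds (-inf, 22): OK
  at node 16 with bounds (1, 22): OK
  at node 25 with bounds (22, +inf): OK
No violation found at any node.
Result: Valid BST


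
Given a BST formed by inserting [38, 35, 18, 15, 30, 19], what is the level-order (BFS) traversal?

Tree insertion order: [38, 35, 18, 15, 30, 19]
Tree (level-order array): [38, 35, None, 18, None, 15, 30, None, None, 19]
BFS from the root, enqueuing left then right child of each popped node:
  queue [38] -> pop 38, enqueue [35], visited so far: [38]
  queue [35] -> pop 35, enqueue [18], visited so far: [38, 35]
  queue [18] -> pop 18, enqueue [15, 30], visited so far: [38, 35, 18]
  queue [15, 30] -> pop 15, enqueue [none], visited so far: [38, 35, 18, 15]
  queue [30] -> pop 30, enqueue [19], visited so far: [38, 35, 18, 15, 30]
  queue [19] -> pop 19, enqueue [none], visited so far: [38, 35, 18, 15, 30, 19]
Result: [38, 35, 18, 15, 30, 19]


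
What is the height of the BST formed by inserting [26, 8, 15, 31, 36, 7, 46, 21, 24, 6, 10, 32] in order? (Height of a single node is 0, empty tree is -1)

Insertion order: [26, 8, 15, 31, 36, 7, 46, 21, 24, 6, 10, 32]
Tree (level-order array): [26, 8, 31, 7, 15, None, 36, 6, None, 10, 21, 32, 46, None, None, None, None, None, 24]
Compute height bottom-up (empty subtree = -1):
  height(6) = 1 + max(-1, -1) = 0
  height(7) = 1 + max(0, -1) = 1
  height(10) = 1 + max(-1, -1) = 0
  height(24) = 1 + max(-1, -1) = 0
  height(21) = 1 + max(-1, 0) = 1
  height(15) = 1 + max(0, 1) = 2
  height(8) = 1 + max(1, 2) = 3
  height(32) = 1 + max(-1, -1) = 0
  height(46) = 1 + max(-1, -1) = 0
  height(36) = 1 + max(0, 0) = 1
  height(31) = 1 + max(-1, 1) = 2
  height(26) = 1 + max(3, 2) = 4
Height = 4


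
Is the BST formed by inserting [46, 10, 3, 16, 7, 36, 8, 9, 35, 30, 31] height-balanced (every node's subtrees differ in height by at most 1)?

Tree (level-order array): [46, 10, None, 3, 16, None, 7, None, 36, None, 8, 35, None, None, 9, 30, None, None, None, None, 31]
Definition: a tree is height-balanced if, at every node, |h(left) - h(right)| <= 1 (empty subtree has height -1).
Bottom-up per-node check:
  node 9: h_left=-1, h_right=-1, diff=0 [OK], height=0
  node 8: h_left=-1, h_right=0, diff=1 [OK], height=1
  node 7: h_left=-1, h_right=1, diff=2 [FAIL (|-1-1|=2 > 1)], height=2
  node 3: h_left=-1, h_right=2, diff=3 [FAIL (|-1-2|=3 > 1)], height=3
  node 31: h_left=-1, h_right=-1, diff=0 [OK], height=0
  node 30: h_left=-1, h_right=0, diff=1 [OK], height=1
  node 35: h_left=1, h_right=-1, diff=2 [FAIL (|1--1|=2 > 1)], height=2
  node 36: h_left=2, h_right=-1, diff=3 [FAIL (|2--1|=3 > 1)], height=3
  node 16: h_left=-1, h_right=3, diff=4 [FAIL (|-1-3|=4 > 1)], height=4
  node 10: h_left=3, h_right=4, diff=1 [OK], height=5
  node 46: h_left=5, h_right=-1, diff=6 [FAIL (|5--1|=6 > 1)], height=6
Node 7 violates the condition: |-1 - 1| = 2 > 1.
Result: Not balanced


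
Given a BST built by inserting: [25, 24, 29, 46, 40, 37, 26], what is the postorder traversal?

Tree insertion order: [25, 24, 29, 46, 40, 37, 26]
Tree (level-order array): [25, 24, 29, None, None, 26, 46, None, None, 40, None, 37]
Postorder traversal: [24, 26, 37, 40, 46, 29, 25]


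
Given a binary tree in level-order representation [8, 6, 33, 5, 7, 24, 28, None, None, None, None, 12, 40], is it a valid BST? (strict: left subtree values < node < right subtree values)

Level-order array: [8, 6, 33, 5, 7, 24, 28, None, None, None, None, 12, 40]
Validate using subtree bounds (lo, hi): at each node, require lo < value < hi,
then recurse left with hi=value and right with lo=value.
Preorder trace (stopping at first violation):
  at node 8 with bounds (-inf, +inf): OK
  at node 6 with bounds (-inf, 8): OK
  at node 5 with bounds (-inf, 6): OK
  at node 7 with bounds (6, 8): OK
  at node 33 with bounds (8, +inf): OK
  at node 24 with bounds (8, 33): OK
  at node 12 with bounds (8, 24): OK
  at node 40 with bounds (24, 33): VIOLATION
Node 40 violates its bound: not (24 < 40 < 33).
Result: Not a valid BST


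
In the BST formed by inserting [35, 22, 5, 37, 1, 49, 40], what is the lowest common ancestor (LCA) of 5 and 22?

Tree insertion order: [35, 22, 5, 37, 1, 49, 40]
Tree (level-order array): [35, 22, 37, 5, None, None, 49, 1, None, 40]
In a BST, the LCA of p=5, q=22 is the first node v on the
root-to-leaf path with p <= v <= q (go left if both < v, right if both > v).
Walk from root:
  at 35: both 5 and 22 < 35, go left
  at 22: 5 <= 22 <= 22, this is the LCA
LCA = 22


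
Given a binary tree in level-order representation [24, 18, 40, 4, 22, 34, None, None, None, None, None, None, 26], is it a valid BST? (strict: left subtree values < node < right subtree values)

Level-order array: [24, 18, 40, 4, 22, 34, None, None, None, None, None, None, 26]
Validate using subtree bounds (lo, hi): at each node, require lo < value < hi,
then recurse left with hi=value and right with lo=value.
Preorder trace (stopping at first violation):
  at node 24 with bounds (-inf, +inf): OK
  at node 18 with bounds (-inf, 24): OK
  at node 4 with bounds (-inf, 18): OK
  at node 22 with bounds (18, 24): OK
  at node 40 with bounds (24, +inf): OK
  at node 34 with bounds (24, 40): OK
  at node 26 with bounds (34, 40): VIOLATION
Node 26 violates its bound: not (34 < 26 < 40).
Result: Not a valid BST


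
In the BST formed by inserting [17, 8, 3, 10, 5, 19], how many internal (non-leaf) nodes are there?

Tree built from: [17, 8, 3, 10, 5, 19]
Tree (level-order array): [17, 8, 19, 3, 10, None, None, None, 5]
Rule: An internal node has at least one child.
Per-node child counts:
  node 17: 2 child(ren)
  node 8: 2 child(ren)
  node 3: 1 child(ren)
  node 5: 0 child(ren)
  node 10: 0 child(ren)
  node 19: 0 child(ren)
Matching nodes: [17, 8, 3]
Count of internal (non-leaf) nodes: 3


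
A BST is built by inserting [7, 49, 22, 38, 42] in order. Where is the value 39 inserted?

Starting tree (level order): [7, None, 49, 22, None, None, 38, None, 42]
Insertion path: 7 -> 49 -> 22 -> 38 -> 42
Result: insert 39 as left child of 42
Final tree (level order): [7, None, 49, 22, None, None, 38, None, 42, 39]


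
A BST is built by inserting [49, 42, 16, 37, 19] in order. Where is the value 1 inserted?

Starting tree (level order): [49, 42, None, 16, None, None, 37, 19]
Insertion path: 49 -> 42 -> 16
Result: insert 1 as left child of 16
Final tree (level order): [49, 42, None, 16, None, 1, 37, None, None, 19]


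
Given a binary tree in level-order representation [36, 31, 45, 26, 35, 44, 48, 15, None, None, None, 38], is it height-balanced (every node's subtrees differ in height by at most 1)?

Tree (level-order array): [36, 31, 45, 26, 35, 44, 48, 15, None, None, None, 38]
Definition: a tree is height-balanced if, at every node, |h(left) - h(right)| <= 1 (empty subtree has height -1).
Bottom-up per-node check:
  node 15: h_left=-1, h_right=-1, diff=0 [OK], height=0
  node 26: h_left=0, h_right=-1, diff=1 [OK], height=1
  node 35: h_left=-1, h_right=-1, diff=0 [OK], height=0
  node 31: h_left=1, h_right=0, diff=1 [OK], height=2
  node 38: h_left=-1, h_right=-1, diff=0 [OK], height=0
  node 44: h_left=0, h_right=-1, diff=1 [OK], height=1
  node 48: h_left=-1, h_right=-1, diff=0 [OK], height=0
  node 45: h_left=1, h_right=0, diff=1 [OK], height=2
  node 36: h_left=2, h_right=2, diff=0 [OK], height=3
All nodes satisfy the balance condition.
Result: Balanced


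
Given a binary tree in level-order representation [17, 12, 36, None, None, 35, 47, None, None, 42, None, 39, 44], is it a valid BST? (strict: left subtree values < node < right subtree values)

Level-order array: [17, 12, 36, None, None, 35, 47, None, None, 42, None, 39, 44]
Validate using subtree bounds (lo, hi): at each node, require lo < value < hi,
then recurse left with hi=value and right with lo=value.
Preorder trace (stopping at first violation):
  at node 17 with bounds (-inf, +inf): OK
  at node 12 with bounds (-inf, 17): OK
  at node 36 with bounds (17, +inf): OK
  at node 35 with bounds (17, 36): OK
  at node 47 with bounds (36, +inf): OK
  at node 42 with bounds (36, 47): OK
  at node 39 with bounds (36, 42): OK
  at node 44 with bounds (42, 47): OK
No violation found at any node.
Result: Valid BST


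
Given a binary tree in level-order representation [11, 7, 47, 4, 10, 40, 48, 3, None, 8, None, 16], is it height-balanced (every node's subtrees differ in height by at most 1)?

Tree (level-order array): [11, 7, 47, 4, 10, 40, 48, 3, None, 8, None, 16]
Definition: a tree is height-balanced if, at every node, |h(left) - h(right)| <= 1 (empty subtree has height -1).
Bottom-up per-node check:
  node 3: h_left=-1, h_right=-1, diff=0 [OK], height=0
  node 4: h_left=0, h_right=-1, diff=1 [OK], height=1
  node 8: h_left=-1, h_right=-1, diff=0 [OK], height=0
  node 10: h_left=0, h_right=-1, diff=1 [OK], height=1
  node 7: h_left=1, h_right=1, diff=0 [OK], height=2
  node 16: h_left=-1, h_right=-1, diff=0 [OK], height=0
  node 40: h_left=0, h_right=-1, diff=1 [OK], height=1
  node 48: h_left=-1, h_right=-1, diff=0 [OK], height=0
  node 47: h_left=1, h_right=0, diff=1 [OK], height=2
  node 11: h_left=2, h_right=2, diff=0 [OK], height=3
All nodes satisfy the balance condition.
Result: Balanced


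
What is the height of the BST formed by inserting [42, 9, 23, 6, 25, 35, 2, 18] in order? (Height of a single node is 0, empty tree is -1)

Insertion order: [42, 9, 23, 6, 25, 35, 2, 18]
Tree (level-order array): [42, 9, None, 6, 23, 2, None, 18, 25, None, None, None, None, None, 35]
Compute height bottom-up (empty subtree = -1):
  height(2) = 1 + max(-1, -1) = 0
  height(6) = 1 + max(0, -1) = 1
  height(18) = 1 + max(-1, -1) = 0
  height(35) = 1 + max(-1, -1) = 0
  height(25) = 1 + max(-1, 0) = 1
  height(23) = 1 + max(0, 1) = 2
  height(9) = 1 + max(1, 2) = 3
  height(42) = 1 + max(3, -1) = 4
Height = 4


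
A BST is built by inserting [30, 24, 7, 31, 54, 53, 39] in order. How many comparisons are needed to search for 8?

Search path for 8: 30 -> 24 -> 7
Found: False
Comparisons: 3


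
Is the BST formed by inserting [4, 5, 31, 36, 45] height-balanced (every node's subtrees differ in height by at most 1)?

Tree (level-order array): [4, None, 5, None, 31, None, 36, None, 45]
Definition: a tree is height-balanced if, at every node, |h(left) - h(right)| <= 1 (empty subtree has height -1).
Bottom-up per-node check:
  node 45: h_left=-1, h_right=-1, diff=0 [OK], height=0
  node 36: h_left=-1, h_right=0, diff=1 [OK], height=1
  node 31: h_left=-1, h_right=1, diff=2 [FAIL (|-1-1|=2 > 1)], height=2
  node 5: h_left=-1, h_right=2, diff=3 [FAIL (|-1-2|=3 > 1)], height=3
  node 4: h_left=-1, h_right=3, diff=4 [FAIL (|-1-3|=4 > 1)], height=4
Node 31 violates the condition: |-1 - 1| = 2 > 1.
Result: Not balanced


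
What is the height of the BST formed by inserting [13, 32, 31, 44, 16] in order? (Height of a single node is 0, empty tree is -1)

Insertion order: [13, 32, 31, 44, 16]
Tree (level-order array): [13, None, 32, 31, 44, 16]
Compute height bottom-up (empty subtree = -1):
  height(16) = 1 + max(-1, -1) = 0
  height(31) = 1 + max(0, -1) = 1
  height(44) = 1 + max(-1, -1) = 0
  height(32) = 1 + max(1, 0) = 2
  height(13) = 1 + max(-1, 2) = 3
Height = 3


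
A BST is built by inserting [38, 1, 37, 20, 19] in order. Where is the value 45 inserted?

Starting tree (level order): [38, 1, None, None, 37, 20, None, 19]
Insertion path: 38
Result: insert 45 as right child of 38
Final tree (level order): [38, 1, 45, None, 37, None, None, 20, None, 19]


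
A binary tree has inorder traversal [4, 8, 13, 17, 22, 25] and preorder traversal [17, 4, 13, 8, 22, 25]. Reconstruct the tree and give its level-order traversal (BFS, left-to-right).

Inorder:  [4, 8, 13, 17, 22, 25]
Preorder: [17, 4, 13, 8, 22, 25]
Algorithm: preorder visits root first, so consume preorder in order;
for each root, split the current inorder slice at that value into
left-subtree inorder and right-subtree inorder, then recurse.
Recursive splits:
  root=17; inorder splits into left=[4, 8, 13], right=[22, 25]
  root=4; inorder splits into left=[], right=[8, 13]
  root=13; inorder splits into left=[8], right=[]
  root=8; inorder splits into left=[], right=[]
  root=22; inorder splits into left=[], right=[25]
  root=25; inorder splits into left=[], right=[]
Reconstructed level-order: [17, 4, 22, 13, 25, 8]


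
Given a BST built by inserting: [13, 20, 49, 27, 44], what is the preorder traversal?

Tree insertion order: [13, 20, 49, 27, 44]
Tree (level-order array): [13, None, 20, None, 49, 27, None, None, 44]
Preorder traversal: [13, 20, 49, 27, 44]


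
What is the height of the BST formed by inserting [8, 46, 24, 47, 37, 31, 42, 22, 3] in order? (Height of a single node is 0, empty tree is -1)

Insertion order: [8, 46, 24, 47, 37, 31, 42, 22, 3]
Tree (level-order array): [8, 3, 46, None, None, 24, 47, 22, 37, None, None, None, None, 31, 42]
Compute height bottom-up (empty subtree = -1):
  height(3) = 1 + max(-1, -1) = 0
  height(22) = 1 + max(-1, -1) = 0
  height(31) = 1 + max(-1, -1) = 0
  height(42) = 1 + max(-1, -1) = 0
  height(37) = 1 + max(0, 0) = 1
  height(24) = 1 + max(0, 1) = 2
  height(47) = 1 + max(-1, -1) = 0
  height(46) = 1 + max(2, 0) = 3
  height(8) = 1 + max(0, 3) = 4
Height = 4


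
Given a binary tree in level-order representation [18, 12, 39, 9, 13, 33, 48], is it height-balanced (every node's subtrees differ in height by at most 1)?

Tree (level-order array): [18, 12, 39, 9, 13, 33, 48]
Definition: a tree is height-balanced if, at every node, |h(left) - h(right)| <= 1 (empty subtree has height -1).
Bottom-up per-node check:
  node 9: h_left=-1, h_right=-1, diff=0 [OK], height=0
  node 13: h_left=-1, h_right=-1, diff=0 [OK], height=0
  node 12: h_left=0, h_right=0, diff=0 [OK], height=1
  node 33: h_left=-1, h_right=-1, diff=0 [OK], height=0
  node 48: h_left=-1, h_right=-1, diff=0 [OK], height=0
  node 39: h_left=0, h_right=0, diff=0 [OK], height=1
  node 18: h_left=1, h_right=1, diff=0 [OK], height=2
All nodes satisfy the balance condition.
Result: Balanced


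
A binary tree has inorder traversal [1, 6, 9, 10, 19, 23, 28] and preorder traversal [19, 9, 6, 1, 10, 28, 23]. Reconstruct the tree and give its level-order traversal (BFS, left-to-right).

Inorder:  [1, 6, 9, 10, 19, 23, 28]
Preorder: [19, 9, 6, 1, 10, 28, 23]
Algorithm: preorder visits root first, so consume preorder in order;
for each root, split the current inorder slice at that value into
left-subtree inorder and right-subtree inorder, then recurse.
Recursive splits:
  root=19; inorder splits into left=[1, 6, 9, 10], right=[23, 28]
  root=9; inorder splits into left=[1, 6], right=[10]
  root=6; inorder splits into left=[1], right=[]
  root=1; inorder splits into left=[], right=[]
  root=10; inorder splits into left=[], right=[]
  root=28; inorder splits into left=[23], right=[]
  root=23; inorder splits into left=[], right=[]
Reconstructed level-order: [19, 9, 28, 6, 10, 23, 1]
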